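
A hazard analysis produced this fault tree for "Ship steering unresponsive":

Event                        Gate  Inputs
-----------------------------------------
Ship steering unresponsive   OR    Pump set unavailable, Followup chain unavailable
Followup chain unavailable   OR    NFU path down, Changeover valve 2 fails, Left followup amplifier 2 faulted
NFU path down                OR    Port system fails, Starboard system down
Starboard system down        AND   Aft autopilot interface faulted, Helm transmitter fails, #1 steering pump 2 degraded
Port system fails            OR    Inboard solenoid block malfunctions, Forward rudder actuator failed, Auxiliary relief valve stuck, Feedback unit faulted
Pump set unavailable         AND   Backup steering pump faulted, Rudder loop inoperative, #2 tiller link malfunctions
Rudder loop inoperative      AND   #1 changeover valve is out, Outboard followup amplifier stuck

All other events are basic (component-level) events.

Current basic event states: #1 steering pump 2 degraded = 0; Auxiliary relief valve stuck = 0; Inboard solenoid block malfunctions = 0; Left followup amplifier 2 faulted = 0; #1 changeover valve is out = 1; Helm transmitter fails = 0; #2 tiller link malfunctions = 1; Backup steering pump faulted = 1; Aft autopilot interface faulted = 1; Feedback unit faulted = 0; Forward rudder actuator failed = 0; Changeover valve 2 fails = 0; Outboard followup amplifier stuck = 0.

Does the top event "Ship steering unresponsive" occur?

Rudder loop inoperative [AND]: #1 changeover valve is out=occurs, Outboard followup amplifier stuck=not → not all inputs occur → does not occur.
Pump set unavailable [AND]: Backup steering pump faulted=occurs, Rudder loop inoperative=not, #2 tiller link malfunctions=occurs → not all inputs occur → does not occur.
Port system fails [OR]: Inboard solenoid block malfunctions=not, Forward rudder actuator failed=not, Auxiliary relief valve stuck=not, Feedback unit faulted=not → no input occurs → does not occur.
Starboard system down [AND]: Aft autopilot interface faulted=occurs, Helm transmitter fails=not, #1 steering pump 2 degraded=not → not all inputs occur → does not occur.
NFU path down [OR]: Port system fails=not, Starboard system down=not → no input occurs → does not occur.
Followup chain unavailable [OR]: NFU path down=not, Changeover valve 2 fails=not, Left followup amplifier 2 faulted=not → no input occurs → does not occur.
Ship steering unresponsive [OR]: Pump set unavailable=not, Followup chain unavailable=not → no input occurs → does not occur.

No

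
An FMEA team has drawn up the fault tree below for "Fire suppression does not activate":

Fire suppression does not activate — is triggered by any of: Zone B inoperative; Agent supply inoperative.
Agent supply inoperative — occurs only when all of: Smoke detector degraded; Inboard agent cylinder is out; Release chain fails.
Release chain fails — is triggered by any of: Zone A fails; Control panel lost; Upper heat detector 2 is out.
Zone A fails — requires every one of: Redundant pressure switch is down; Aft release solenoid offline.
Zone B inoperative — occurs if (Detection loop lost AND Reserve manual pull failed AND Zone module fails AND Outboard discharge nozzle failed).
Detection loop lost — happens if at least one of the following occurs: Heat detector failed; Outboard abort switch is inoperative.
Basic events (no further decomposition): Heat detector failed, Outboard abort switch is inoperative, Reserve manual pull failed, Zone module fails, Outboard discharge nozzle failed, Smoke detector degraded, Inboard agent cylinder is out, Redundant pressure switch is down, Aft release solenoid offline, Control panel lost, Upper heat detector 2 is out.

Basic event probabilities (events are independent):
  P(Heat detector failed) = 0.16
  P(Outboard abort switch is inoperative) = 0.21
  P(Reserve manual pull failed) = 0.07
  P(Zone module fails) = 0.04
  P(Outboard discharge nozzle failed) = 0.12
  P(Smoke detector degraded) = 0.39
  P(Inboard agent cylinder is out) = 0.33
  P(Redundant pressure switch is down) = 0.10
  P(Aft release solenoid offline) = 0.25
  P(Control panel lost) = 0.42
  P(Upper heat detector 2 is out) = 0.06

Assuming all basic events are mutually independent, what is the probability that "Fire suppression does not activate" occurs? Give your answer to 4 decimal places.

0.0604

P(Detection loop lost) [OR] = 1 − (1−0.16) × (1−0.21) = 0.336400
P(Zone B inoperative) [AND] = 0.336400 × 0.07 × 0.04 × 0.12 = 0.000113
P(Zone A fails) [AND] = 0.10 × 0.25 = 0.025000
P(Release chain fails) [OR] = 1 − (1−0.025000) × (1−0.42) × (1−0.06) = 0.468430
P(Agent supply inoperative) [AND] = 0.39 × 0.33 × 0.468430 = 0.060287
P(Fire suppression does not activate) [OR] = 1 − (1−0.000113) × (1−0.060287) = 0.060393
Rounded to 4 decimal places: P(Fire suppression does not activate) ≈ 0.0604.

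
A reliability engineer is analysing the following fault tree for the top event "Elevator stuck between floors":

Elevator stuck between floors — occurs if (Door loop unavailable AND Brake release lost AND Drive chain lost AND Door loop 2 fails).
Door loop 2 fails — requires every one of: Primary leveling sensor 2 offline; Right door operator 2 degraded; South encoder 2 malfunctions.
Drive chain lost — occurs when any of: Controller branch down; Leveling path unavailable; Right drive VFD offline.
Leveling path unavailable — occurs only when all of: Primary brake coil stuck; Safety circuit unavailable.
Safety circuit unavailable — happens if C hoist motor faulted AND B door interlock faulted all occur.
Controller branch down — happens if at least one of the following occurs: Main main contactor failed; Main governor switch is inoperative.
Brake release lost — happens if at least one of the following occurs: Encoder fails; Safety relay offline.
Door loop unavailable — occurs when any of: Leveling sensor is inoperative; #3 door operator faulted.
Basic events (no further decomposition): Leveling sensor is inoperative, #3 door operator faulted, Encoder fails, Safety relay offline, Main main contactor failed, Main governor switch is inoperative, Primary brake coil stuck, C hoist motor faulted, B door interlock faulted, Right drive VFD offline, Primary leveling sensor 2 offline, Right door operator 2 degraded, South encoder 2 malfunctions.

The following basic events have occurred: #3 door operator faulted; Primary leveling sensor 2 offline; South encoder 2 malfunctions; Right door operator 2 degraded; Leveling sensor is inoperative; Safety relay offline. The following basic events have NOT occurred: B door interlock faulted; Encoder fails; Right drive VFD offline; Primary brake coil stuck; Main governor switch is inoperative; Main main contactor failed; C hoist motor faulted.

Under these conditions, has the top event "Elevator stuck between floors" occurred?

Door loop unavailable [OR]: Leveling sensor is inoperative=occurs, #3 door operator faulted=occurs → at least one input occurs → occurs.
Brake release lost [OR]: Encoder fails=not, Safety relay offline=occurs → at least one input occurs → occurs.
Controller branch down [OR]: Main main contactor failed=not, Main governor switch is inoperative=not → no input occurs → does not occur.
Safety circuit unavailable [AND]: C hoist motor faulted=not, B door interlock faulted=not → not all inputs occur → does not occur.
Leveling path unavailable [AND]: Primary brake coil stuck=not, Safety circuit unavailable=not → not all inputs occur → does not occur.
Drive chain lost [OR]: Controller branch down=not, Leveling path unavailable=not, Right drive VFD offline=not → no input occurs → does not occur.
Door loop 2 fails [AND]: Primary leveling sensor 2 offline=occurs, Right door operator 2 degraded=occurs, South encoder 2 malfunctions=occurs → all inputs occur → occurs.
Elevator stuck between floors [AND]: Door loop unavailable=occurs, Brake release lost=occurs, Drive chain lost=not, Door loop 2 fails=occurs → not all inputs occur → does not occur.

No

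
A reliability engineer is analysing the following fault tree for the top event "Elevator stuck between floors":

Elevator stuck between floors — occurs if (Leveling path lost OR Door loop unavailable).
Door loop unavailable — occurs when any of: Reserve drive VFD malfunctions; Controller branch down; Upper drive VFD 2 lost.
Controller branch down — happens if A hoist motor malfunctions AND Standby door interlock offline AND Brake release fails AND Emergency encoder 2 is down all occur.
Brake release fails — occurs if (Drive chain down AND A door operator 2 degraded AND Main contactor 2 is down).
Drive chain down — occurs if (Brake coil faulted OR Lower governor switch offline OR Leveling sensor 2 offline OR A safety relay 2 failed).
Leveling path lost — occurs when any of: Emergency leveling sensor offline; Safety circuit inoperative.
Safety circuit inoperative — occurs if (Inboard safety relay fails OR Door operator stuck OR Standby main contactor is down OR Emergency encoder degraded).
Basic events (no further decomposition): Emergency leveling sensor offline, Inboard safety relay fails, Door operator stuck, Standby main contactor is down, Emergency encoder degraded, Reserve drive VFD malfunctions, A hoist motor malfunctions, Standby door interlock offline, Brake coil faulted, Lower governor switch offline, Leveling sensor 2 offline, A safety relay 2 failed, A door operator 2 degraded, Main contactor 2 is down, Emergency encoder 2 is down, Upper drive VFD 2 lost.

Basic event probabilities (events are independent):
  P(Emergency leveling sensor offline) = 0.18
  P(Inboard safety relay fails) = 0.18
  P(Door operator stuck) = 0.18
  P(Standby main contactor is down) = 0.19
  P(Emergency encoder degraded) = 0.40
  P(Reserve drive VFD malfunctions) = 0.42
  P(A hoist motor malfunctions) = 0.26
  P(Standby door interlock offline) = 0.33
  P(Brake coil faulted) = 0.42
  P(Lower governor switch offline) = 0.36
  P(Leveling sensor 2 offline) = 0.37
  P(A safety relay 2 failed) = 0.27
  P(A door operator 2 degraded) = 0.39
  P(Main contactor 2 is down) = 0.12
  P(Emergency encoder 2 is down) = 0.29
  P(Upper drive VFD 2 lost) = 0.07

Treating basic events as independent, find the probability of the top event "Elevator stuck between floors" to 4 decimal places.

P(Safety circuit inoperative) [OR] = 1 − (1−0.18) × (1−0.18) × (1−0.19) × (1−0.40) = 0.673214
P(Leveling path lost) [OR] = 1 − (1−0.18) × (1−0.673214) = 0.732035
P(Drive chain down) [OR] = 1 − (1−0.42) × (1−0.36) × (1−0.37) × (1−0.27) = 0.829285
P(Brake release fails) [AND] = 0.829285 × 0.39 × 0.12 = 0.038811
P(Controller branch down) [AND] = 0.26 × 0.33 × 0.038811 × 0.29 = 0.000966
P(Door loop unavailable) [OR] = 1 − (1−0.42) × (1−0.000966) × (1−0.07) = 0.461121
P(Elevator stuck between floors) [OR] = 1 − (1−0.732035) × (1−0.461121) = 0.855599
Rounded to 4 decimal places: P(Elevator stuck between floors) ≈ 0.8556.

0.8556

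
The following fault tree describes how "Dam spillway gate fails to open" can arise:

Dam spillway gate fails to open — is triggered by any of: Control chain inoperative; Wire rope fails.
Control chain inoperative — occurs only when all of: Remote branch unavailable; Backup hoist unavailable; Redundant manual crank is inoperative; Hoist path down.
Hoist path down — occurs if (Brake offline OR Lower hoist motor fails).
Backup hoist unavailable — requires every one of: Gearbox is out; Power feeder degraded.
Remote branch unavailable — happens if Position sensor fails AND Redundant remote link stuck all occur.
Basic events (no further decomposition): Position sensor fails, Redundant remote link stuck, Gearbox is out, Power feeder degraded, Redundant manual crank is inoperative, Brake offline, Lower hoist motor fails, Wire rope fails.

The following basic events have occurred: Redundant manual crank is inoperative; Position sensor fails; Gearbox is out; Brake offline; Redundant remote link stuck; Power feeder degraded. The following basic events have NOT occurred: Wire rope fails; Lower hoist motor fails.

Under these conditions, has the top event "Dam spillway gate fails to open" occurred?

Remote branch unavailable [AND]: Position sensor fails=occurs, Redundant remote link stuck=occurs → all inputs occur → occurs.
Backup hoist unavailable [AND]: Gearbox is out=occurs, Power feeder degraded=occurs → all inputs occur → occurs.
Hoist path down [OR]: Brake offline=occurs, Lower hoist motor fails=not → at least one input occurs → occurs.
Control chain inoperative [AND]: Remote branch unavailable=occurs, Backup hoist unavailable=occurs, Redundant manual crank is inoperative=occurs, Hoist path down=occurs → all inputs occur → occurs.
Dam spillway gate fails to open [OR]: Control chain inoperative=occurs, Wire rope fails=not → at least one input occurs → occurs.

Yes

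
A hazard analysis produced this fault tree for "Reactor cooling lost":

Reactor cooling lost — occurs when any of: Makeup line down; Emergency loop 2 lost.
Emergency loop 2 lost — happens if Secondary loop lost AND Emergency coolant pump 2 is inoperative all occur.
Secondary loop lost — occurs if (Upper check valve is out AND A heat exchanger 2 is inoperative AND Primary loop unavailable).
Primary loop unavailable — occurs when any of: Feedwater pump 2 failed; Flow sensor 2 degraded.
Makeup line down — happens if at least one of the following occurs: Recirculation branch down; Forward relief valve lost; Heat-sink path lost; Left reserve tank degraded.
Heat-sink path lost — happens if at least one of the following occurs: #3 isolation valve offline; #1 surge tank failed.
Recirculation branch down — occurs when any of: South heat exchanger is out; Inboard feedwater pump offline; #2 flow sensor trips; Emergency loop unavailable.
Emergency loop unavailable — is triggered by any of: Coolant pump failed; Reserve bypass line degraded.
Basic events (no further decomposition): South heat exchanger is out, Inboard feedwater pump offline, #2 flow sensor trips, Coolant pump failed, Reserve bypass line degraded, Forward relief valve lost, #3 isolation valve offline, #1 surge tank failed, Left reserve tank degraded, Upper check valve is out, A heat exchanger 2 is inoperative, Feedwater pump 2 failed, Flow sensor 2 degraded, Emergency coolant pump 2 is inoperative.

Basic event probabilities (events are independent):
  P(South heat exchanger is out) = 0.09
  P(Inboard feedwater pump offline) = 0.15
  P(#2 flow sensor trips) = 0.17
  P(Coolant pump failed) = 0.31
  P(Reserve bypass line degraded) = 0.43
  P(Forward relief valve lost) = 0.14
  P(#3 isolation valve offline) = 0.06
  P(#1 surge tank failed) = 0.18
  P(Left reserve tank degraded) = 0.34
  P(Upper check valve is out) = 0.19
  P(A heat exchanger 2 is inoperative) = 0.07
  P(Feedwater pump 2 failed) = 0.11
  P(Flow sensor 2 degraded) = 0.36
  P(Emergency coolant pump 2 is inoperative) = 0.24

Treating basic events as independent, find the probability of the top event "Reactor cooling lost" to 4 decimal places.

P(Emergency loop unavailable) [OR] = 1 − (1−0.31) × (1−0.43) = 0.606700
P(Recirculation branch down) [OR] = 1 − (1−0.09) × (1−0.15) × (1−0.17) × (1−0.606700) = 0.747499
P(Heat-sink path lost) [OR] = 1 − (1−0.06) × (1−0.18) = 0.229200
P(Makeup line down) [OR] = 1 − (1−0.747499) × (1−0.14) × (1−0.229200) × (1−0.34) = 0.889529
P(Primary loop unavailable) [OR] = 1 − (1−0.11) × (1−0.36) = 0.430400
P(Secondary loop lost) [AND] = 0.19 × 0.07 × 0.430400 = 0.005724
P(Emergency loop 2 lost) [AND] = 0.005724 × 0.24 = 0.001374
P(Reactor cooling lost) [OR] = 1 − (1−0.889529) × (1−0.001374) = 0.889681
Rounded to 4 decimal places: P(Reactor cooling lost) ≈ 0.8897.

0.8897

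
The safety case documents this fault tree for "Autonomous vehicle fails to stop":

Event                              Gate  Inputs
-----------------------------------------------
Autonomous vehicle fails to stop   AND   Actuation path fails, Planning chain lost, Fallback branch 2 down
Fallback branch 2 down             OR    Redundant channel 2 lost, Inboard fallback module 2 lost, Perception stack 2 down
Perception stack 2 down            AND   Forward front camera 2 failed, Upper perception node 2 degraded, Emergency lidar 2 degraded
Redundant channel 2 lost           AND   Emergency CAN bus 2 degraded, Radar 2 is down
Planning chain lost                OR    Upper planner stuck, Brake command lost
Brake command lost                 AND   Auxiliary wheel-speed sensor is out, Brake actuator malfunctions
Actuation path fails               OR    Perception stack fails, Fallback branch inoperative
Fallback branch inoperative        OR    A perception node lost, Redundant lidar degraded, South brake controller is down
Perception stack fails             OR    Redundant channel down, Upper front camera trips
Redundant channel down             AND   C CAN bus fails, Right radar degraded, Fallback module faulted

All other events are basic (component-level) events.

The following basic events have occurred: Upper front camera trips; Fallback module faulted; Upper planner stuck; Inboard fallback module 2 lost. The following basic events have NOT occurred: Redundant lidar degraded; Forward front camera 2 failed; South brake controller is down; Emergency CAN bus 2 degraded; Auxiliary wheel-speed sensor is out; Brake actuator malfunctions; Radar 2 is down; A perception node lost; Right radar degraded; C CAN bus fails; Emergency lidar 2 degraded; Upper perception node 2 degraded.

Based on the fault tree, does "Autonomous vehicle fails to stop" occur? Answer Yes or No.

Redundant channel down [AND]: C CAN bus fails=not, Right radar degraded=not, Fallback module faulted=occurs → not all inputs occur → does not occur.
Perception stack fails [OR]: Redundant channel down=not, Upper front camera trips=occurs → at least one input occurs → occurs.
Fallback branch inoperative [OR]: A perception node lost=not, Redundant lidar degraded=not, South brake controller is down=not → no input occurs → does not occur.
Actuation path fails [OR]: Perception stack fails=occurs, Fallback branch inoperative=not → at least one input occurs → occurs.
Brake command lost [AND]: Auxiliary wheel-speed sensor is out=not, Brake actuator malfunctions=not → not all inputs occur → does not occur.
Planning chain lost [OR]: Upper planner stuck=occurs, Brake command lost=not → at least one input occurs → occurs.
Redundant channel 2 lost [AND]: Emergency CAN bus 2 degraded=not, Radar 2 is down=not → not all inputs occur → does not occur.
Perception stack 2 down [AND]: Forward front camera 2 failed=not, Upper perception node 2 degraded=not, Emergency lidar 2 degraded=not → not all inputs occur → does not occur.
Fallback branch 2 down [OR]: Redundant channel 2 lost=not, Inboard fallback module 2 lost=occurs, Perception stack 2 down=not → at least one input occurs → occurs.
Autonomous vehicle fails to stop [AND]: Actuation path fails=occurs, Planning chain lost=occurs, Fallback branch 2 down=occurs → all inputs occur → occurs.

Yes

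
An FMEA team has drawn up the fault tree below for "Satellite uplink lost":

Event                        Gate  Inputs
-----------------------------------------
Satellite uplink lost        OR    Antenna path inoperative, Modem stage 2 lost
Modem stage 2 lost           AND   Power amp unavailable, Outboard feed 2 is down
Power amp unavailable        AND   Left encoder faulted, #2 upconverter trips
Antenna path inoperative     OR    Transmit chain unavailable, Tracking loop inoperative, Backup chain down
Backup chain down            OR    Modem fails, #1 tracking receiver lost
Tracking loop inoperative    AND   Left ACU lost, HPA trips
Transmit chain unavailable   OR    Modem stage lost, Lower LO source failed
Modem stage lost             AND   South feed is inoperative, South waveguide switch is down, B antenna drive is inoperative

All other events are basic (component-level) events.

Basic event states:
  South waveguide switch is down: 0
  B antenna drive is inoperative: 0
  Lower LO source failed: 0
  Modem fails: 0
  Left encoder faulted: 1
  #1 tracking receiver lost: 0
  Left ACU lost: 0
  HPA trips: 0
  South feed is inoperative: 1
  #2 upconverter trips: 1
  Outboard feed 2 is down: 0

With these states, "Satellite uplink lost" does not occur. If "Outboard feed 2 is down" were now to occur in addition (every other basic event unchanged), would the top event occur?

Yes

Counterfactual: set "Outboard feed 2 is down" to occurred.
Modem stage lost [AND]: South feed is inoperative=occurs, South waveguide switch is down=not, B antenna drive is inoperative=not → not all inputs occur → does not occur.
Transmit chain unavailable [OR]: Modem stage lost=not, Lower LO source failed=not → no input occurs → does not occur.
Tracking loop inoperative [AND]: Left ACU lost=not, HPA trips=not → not all inputs occur → does not occur.
Backup chain down [OR]: Modem fails=not, #1 tracking receiver lost=not → no input occurs → does not occur.
Antenna path inoperative [OR]: Transmit chain unavailable=not, Tracking loop inoperative=not, Backup chain down=not → no input occurs → does not occur.
Power amp unavailable [AND]: Left encoder faulted=occurs, #2 upconverter trips=occurs → all inputs occur → occurs.
Modem stage 2 lost [AND]: Power amp unavailable=occurs, Outboard feed 2 is down=occurs → all inputs occur → occurs.
Satellite uplink lost [OR]: Antenna path inoperative=not, Modem stage 2 lost=occurs → at least one input occurs → occurs.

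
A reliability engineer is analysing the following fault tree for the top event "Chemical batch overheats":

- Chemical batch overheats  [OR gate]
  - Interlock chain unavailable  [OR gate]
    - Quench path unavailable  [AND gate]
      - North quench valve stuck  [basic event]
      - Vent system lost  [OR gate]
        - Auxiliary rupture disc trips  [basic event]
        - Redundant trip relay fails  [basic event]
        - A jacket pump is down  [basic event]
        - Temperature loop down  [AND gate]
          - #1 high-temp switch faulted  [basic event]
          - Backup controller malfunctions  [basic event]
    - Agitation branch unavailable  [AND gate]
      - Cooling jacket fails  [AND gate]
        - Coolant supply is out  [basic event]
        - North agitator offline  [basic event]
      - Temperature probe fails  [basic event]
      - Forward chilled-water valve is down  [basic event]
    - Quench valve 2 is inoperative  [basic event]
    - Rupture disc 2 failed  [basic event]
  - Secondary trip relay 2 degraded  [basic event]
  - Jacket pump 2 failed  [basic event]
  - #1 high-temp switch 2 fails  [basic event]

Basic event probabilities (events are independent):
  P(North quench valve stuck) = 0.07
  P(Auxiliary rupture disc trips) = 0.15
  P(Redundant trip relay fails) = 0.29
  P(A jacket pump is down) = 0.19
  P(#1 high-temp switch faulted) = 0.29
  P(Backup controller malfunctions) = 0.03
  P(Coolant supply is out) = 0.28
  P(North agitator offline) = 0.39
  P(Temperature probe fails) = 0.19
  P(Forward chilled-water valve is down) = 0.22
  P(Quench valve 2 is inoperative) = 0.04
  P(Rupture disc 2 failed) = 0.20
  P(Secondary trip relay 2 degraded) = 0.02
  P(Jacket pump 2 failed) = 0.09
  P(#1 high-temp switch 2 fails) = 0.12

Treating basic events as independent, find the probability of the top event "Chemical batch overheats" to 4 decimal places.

P(Temperature loop down) [AND] = 0.29 × 0.03 = 0.008700
P(Vent system lost) [OR] = 1 − (1−0.15) × (1−0.29) × (1−0.19) × (1−0.008700) = 0.515418
P(Quench path unavailable) [AND] = 0.07 × 0.515418 = 0.036079
P(Cooling jacket fails) [AND] = 0.28 × 0.39 = 0.109200
P(Agitation branch unavailable) [AND] = 0.109200 × 0.19 × 0.22 = 0.004565
P(Interlock chain unavailable) [OR] = 1 − (1−0.036079) × (1−0.004565) × (1−0.04) × (1−0.20) = 0.263088
P(Chemical batch overheats) [OR] = 1 − (1−0.263088) × (1−0.02) × (1−0.09) × (1−0.12) = 0.421683
Rounded to 4 decimal places: P(Chemical batch overheats) ≈ 0.4217.

0.4217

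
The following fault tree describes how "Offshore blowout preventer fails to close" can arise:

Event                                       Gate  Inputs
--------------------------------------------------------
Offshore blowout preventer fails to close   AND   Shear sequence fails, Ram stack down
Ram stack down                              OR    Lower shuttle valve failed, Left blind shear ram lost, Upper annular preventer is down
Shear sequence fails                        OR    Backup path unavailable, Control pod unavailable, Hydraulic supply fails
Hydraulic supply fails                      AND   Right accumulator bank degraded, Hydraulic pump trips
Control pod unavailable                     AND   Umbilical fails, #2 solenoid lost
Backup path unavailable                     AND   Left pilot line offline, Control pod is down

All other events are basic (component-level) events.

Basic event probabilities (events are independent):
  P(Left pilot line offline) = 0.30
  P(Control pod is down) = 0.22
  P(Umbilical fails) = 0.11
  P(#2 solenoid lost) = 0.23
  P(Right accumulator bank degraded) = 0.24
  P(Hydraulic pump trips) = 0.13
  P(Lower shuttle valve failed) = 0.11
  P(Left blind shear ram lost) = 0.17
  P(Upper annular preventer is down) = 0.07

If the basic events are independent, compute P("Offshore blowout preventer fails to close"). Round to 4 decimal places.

0.0369

P(Backup path unavailable) [AND] = 0.30 × 0.22 = 0.066000
P(Control pod unavailable) [AND] = 0.11 × 0.23 = 0.025300
P(Hydraulic supply fails) [AND] = 0.24 × 0.13 = 0.031200
P(Shear sequence fails) [OR] = 1 − (1−0.066000) × (1−0.025300) × (1−0.031200) = 0.118034
P(Ram stack down) [OR] = 1 − (1−0.11) × (1−0.17) × (1−0.07) = 0.313009
P(Offshore blowout preventer fails to close) [AND] = 0.118034 × 0.313009 = 0.036946
Rounded to 4 decimal places: P(Offshore blowout preventer fails to close) ≈ 0.0369.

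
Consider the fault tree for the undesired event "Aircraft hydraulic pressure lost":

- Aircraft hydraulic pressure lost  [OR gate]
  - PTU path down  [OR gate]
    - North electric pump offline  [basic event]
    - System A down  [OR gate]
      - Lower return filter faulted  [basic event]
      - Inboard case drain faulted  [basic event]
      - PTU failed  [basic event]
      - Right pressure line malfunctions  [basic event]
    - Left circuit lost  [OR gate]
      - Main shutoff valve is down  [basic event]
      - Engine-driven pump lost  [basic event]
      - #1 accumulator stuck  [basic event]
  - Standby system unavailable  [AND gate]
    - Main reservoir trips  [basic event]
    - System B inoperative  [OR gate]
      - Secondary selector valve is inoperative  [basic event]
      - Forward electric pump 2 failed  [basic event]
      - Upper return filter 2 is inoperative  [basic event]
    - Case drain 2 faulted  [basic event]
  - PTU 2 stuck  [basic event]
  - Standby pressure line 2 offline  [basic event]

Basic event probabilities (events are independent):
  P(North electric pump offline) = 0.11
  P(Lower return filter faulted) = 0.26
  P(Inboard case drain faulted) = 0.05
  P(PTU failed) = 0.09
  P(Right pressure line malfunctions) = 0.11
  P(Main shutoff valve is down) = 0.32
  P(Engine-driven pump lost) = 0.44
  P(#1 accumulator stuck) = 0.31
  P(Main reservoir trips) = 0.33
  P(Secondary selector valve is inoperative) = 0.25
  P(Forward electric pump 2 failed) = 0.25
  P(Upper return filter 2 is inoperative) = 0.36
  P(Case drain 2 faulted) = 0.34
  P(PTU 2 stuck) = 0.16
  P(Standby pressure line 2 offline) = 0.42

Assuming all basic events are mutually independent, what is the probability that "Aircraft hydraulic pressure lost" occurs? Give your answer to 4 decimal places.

0.9398

P(System A down) [OR] = 1 − (1−0.26) × (1−0.05) × (1−0.09) × (1−0.11) = 0.430640
P(Left circuit lost) [OR] = 1 − (1−0.32) × (1−0.44) × (1−0.31) = 0.737248
P(PTU path down) [OR] = 1 − (1−0.11) × (1−0.430640) × (1−0.737248) = 0.866856
P(System B inoperative) [OR] = 1 − (1−0.25) × (1−0.25) × (1−0.36) = 0.640000
P(Standby system unavailable) [AND] = 0.33 × 0.640000 × 0.34 = 0.071808
P(Aircraft hydraulic pressure lost) [OR] = 1 − (1−0.866856) × (1−0.071808) × (1−0.16) × (1−0.42) = 0.939790
Rounded to 4 decimal places: P(Aircraft hydraulic pressure lost) ≈ 0.9398.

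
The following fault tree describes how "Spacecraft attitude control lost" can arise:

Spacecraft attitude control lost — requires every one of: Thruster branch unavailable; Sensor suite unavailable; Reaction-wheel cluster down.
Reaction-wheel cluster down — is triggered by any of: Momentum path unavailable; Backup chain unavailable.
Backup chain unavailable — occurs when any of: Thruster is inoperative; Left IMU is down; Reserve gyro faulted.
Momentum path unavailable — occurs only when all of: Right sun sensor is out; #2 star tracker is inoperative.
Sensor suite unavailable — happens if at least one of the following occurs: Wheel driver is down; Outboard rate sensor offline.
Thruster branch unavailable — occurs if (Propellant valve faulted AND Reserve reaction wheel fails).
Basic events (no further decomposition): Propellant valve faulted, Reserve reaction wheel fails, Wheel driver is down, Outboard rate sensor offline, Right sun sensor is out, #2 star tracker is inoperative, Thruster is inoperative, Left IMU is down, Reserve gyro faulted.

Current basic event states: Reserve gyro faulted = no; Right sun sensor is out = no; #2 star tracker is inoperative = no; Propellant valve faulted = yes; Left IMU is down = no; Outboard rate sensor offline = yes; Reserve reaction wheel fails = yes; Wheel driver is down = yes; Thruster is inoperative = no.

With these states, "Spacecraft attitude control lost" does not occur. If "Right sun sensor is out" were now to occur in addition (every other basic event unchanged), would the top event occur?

No

Counterfactual: set "Right sun sensor is out" to occurred.
Thruster branch unavailable [AND]: Propellant valve faulted=occurs, Reserve reaction wheel fails=occurs → all inputs occur → occurs.
Sensor suite unavailable [OR]: Wheel driver is down=occurs, Outboard rate sensor offline=occurs → at least one input occurs → occurs.
Momentum path unavailable [AND]: Right sun sensor is out=occurs, #2 star tracker is inoperative=not → not all inputs occur → does not occur.
Backup chain unavailable [OR]: Thruster is inoperative=not, Left IMU is down=not, Reserve gyro faulted=not → no input occurs → does not occur.
Reaction-wheel cluster down [OR]: Momentum path unavailable=not, Backup chain unavailable=not → no input occurs → does not occur.
Spacecraft attitude control lost [AND]: Thruster branch unavailable=occurs, Sensor suite unavailable=occurs, Reaction-wheel cluster down=not → not all inputs occur → does not occur.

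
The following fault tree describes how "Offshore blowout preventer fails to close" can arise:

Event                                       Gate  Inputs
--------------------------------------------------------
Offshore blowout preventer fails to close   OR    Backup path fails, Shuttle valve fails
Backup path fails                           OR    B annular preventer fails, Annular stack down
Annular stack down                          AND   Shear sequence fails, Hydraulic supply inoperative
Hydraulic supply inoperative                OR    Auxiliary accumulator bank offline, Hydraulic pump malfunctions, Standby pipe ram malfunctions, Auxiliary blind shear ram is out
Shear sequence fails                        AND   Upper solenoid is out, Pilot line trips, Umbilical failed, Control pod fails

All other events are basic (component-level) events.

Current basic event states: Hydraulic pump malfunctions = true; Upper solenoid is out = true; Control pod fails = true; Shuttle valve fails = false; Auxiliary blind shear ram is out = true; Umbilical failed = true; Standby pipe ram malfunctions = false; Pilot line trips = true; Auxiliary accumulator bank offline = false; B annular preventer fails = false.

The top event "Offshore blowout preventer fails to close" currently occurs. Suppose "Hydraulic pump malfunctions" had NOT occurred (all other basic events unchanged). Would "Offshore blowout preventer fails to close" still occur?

Yes

Counterfactual: set "Hydraulic pump malfunctions" to not occurred.
Shear sequence fails [AND]: Upper solenoid is out=occurs, Pilot line trips=occurs, Umbilical failed=occurs, Control pod fails=occurs → all inputs occur → occurs.
Hydraulic supply inoperative [OR]: Auxiliary accumulator bank offline=not, Hydraulic pump malfunctions=not, Standby pipe ram malfunctions=not, Auxiliary blind shear ram is out=occurs → at least one input occurs → occurs.
Annular stack down [AND]: Shear sequence fails=occurs, Hydraulic supply inoperative=occurs → all inputs occur → occurs.
Backup path fails [OR]: B annular preventer fails=not, Annular stack down=occurs → at least one input occurs → occurs.
Offshore blowout preventer fails to close [OR]: Backup path fails=occurs, Shuttle valve fails=not → at least one input occurs → occurs.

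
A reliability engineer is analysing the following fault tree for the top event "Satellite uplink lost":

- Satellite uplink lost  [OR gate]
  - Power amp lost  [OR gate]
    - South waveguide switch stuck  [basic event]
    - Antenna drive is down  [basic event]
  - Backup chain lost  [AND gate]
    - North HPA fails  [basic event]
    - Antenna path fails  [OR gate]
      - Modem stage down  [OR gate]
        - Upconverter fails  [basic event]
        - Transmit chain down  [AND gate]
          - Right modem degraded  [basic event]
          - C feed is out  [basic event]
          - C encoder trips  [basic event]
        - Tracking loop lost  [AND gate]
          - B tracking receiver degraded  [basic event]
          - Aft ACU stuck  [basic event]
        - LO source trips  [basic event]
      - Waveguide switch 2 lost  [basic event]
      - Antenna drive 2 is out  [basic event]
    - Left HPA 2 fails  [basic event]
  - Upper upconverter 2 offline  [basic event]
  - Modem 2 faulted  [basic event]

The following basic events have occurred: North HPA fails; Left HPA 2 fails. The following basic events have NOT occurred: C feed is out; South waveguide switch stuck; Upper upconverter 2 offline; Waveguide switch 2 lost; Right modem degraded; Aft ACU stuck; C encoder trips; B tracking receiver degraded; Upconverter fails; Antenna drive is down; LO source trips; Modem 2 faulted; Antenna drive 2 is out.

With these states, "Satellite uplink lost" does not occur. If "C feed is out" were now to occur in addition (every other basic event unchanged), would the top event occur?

No

Counterfactual: set "C feed is out" to occurred.
Power amp lost [OR]: South waveguide switch stuck=not, Antenna drive is down=not → no input occurs → does not occur.
Transmit chain down [AND]: Right modem degraded=not, C feed is out=occurs, C encoder trips=not → not all inputs occur → does not occur.
Tracking loop lost [AND]: B tracking receiver degraded=not, Aft ACU stuck=not → not all inputs occur → does not occur.
Modem stage down [OR]: Upconverter fails=not, Transmit chain down=not, Tracking loop lost=not, LO source trips=not → no input occurs → does not occur.
Antenna path fails [OR]: Modem stage down=not, Waveguide switch 2 lost=not, Antenna drive 2 is out=not → no input occurs → does not occur.
Backup chain lost [AND]: North HPA fails=occurs, Antenna path fails=not, Left HPA 2 fails=occurs → not all inputs occur → does not occur.
Satellite uplink lost [OR]: Power amp lost=not, Backup chain lost=not, Upper upconverter 2 offline=not, Modem 2 faulted=not → no input occurs → does not occur.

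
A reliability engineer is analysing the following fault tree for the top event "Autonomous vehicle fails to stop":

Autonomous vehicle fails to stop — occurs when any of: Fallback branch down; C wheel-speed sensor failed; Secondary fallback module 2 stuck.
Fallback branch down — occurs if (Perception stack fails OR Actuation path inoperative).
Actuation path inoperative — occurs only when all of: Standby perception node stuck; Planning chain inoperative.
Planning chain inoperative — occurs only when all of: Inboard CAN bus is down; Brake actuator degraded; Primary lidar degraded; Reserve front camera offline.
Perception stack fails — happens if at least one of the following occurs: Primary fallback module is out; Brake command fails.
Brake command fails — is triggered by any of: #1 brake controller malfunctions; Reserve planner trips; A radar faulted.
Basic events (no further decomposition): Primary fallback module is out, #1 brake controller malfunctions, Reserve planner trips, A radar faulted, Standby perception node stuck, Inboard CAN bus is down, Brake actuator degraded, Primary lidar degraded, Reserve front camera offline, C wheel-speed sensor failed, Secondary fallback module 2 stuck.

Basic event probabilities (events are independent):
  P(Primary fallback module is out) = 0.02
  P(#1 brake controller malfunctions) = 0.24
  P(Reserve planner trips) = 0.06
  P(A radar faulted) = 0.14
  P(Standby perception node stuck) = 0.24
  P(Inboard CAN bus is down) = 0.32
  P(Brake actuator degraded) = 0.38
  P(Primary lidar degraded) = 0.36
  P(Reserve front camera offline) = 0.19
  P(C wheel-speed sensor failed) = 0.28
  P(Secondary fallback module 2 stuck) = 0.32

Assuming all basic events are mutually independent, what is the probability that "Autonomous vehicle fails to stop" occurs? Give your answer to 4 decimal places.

0.7058

P(Brake command fails) [OR] = 1 − (1−0.24) × (1−0.06) × (1−0.14) = 0.385616
P(Perception stack fails) [OR] = 1 − (1−0.02) × (1−0.385616) = 0.397904
P(Planning chain inoperative) [AND] = 0.32 × 0.38 × 0.36 × 0.19 = 0.008317
P(Actuation path inoperative) [AND] = 0.24 × 0.008317 = 0.001996
P(Fallback branch down) [OR] = 1 − (1−0.397904) × (1−0.001996) = 0.399106
P(Autonomous vehicle fails to stop) [OR] = 1 − (1−0.399106) × (1−0.28) × (1−0.32) = 0.705802
Rounded to 4 decimal places: P(Autonomous vehicle fails to stop) ≈ 0.7058.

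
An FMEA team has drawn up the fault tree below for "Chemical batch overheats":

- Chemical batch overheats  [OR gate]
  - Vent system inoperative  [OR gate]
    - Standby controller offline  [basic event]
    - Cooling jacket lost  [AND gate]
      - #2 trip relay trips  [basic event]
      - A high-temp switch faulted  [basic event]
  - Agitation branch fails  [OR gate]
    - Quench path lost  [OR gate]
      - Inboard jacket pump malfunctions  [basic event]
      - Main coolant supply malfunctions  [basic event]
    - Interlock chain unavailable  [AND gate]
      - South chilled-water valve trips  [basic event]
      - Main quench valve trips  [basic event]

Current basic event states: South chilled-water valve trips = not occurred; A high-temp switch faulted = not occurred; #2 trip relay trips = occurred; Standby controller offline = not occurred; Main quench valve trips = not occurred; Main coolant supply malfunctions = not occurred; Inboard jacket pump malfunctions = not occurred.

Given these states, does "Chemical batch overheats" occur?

No

Cooling jacket lost [AND]: #2 trip relay trips=occurs, A high-temp switch faulted=not → not all inputs occur → does not occur.
Vent system inoperative [OR]: Standby controller offline=not, Cooling jacket lost=not → no input occurs → does not occur.
Quench path lost [OR]: Inboard jacket pump malfunctions=not, Main coolant supply malfunctions=not → no input occurs → does not occur.
Interlock chain unavailable [AND]: South chilled-water valve trips=not, Main quench valve trips=not → not all inputs occur → does not occur.
Agitation branch fails [OR]: Quench path lost=not, Interlock chain unavailable=not → no input occurs → does not occur.
Chemical batch overheats [OR]: Vent system inoperative=not, Agitation branch fails=not → no input occurs → does not occur.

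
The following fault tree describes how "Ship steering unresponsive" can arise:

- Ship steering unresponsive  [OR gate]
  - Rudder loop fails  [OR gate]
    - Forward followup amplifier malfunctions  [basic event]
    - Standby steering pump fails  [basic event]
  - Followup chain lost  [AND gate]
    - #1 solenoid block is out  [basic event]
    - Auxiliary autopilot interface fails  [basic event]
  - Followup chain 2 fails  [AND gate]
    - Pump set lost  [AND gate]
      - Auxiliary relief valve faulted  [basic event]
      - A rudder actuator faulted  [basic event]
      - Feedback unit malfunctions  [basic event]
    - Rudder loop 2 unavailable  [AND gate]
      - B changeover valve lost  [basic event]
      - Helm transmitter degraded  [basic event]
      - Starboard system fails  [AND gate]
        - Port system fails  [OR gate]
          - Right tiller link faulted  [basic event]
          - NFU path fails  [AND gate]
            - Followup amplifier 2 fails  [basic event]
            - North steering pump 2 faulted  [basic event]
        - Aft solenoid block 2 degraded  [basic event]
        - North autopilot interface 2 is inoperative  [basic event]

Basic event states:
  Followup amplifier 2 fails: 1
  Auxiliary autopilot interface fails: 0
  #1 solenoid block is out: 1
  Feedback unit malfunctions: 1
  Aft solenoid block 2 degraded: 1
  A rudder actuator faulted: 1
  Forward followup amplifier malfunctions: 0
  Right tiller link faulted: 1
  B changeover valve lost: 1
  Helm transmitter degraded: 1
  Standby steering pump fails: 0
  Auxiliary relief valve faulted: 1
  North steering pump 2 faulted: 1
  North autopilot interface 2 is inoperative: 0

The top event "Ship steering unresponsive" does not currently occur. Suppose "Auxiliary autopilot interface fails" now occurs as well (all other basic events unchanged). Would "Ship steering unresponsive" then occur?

Counterfactual: set "Auxiliary autopilot interface fails" to occurred.
Rudder loop fails [OR]: Forward followup amplifier malfunctions=not, Standby steering pump fails=not → no input occurs → does not occur.
Followup chain lost [AND]: #1 solenoid block is out=occurs, Auxiliary autopilot interface fails=occurs → all inputs occur → occurs.
Pump set lost [AND]: Auxiliary relief valve faulted=occurs, A rudder actuator faulted=occurs, Feedback unit malfunctions=occurs → all inputs occur → occurs.
NFU path fails [AND]: Followup amplifier 2 fails=occurs, North steering pump 2 faulted=occurs → all inputs occur → occurs.
Port system fails [OR]: Right tiller link faulted=occurs, NFU path fails=occurs → at least one input occurs → occurs.
Starboard system fails [AND]: Port system fails=occurs, Aft solenoid block 2 degraded=occurs, North autopilot interface 2 is inoperative=not → not all inputs occur → does not occur.
Rudder loop 2 unavailable [AND]: B changeover valve lost=occurs, Helm transmitter degraded=occurs, Starboard system fails=not → not all inputs occur → does not occur.
Followup chain 2 fails [AND]: Pump set lost=occurs, Rudder loop 2 unavailable=not → not all inputs occur → does not occur.
Ship steering unresponsive [OR]: Rudder loop fails=not, Followup chain lost=occurs, Followup chain 2 fails=not → at least one input occurs → occurs.

Yes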